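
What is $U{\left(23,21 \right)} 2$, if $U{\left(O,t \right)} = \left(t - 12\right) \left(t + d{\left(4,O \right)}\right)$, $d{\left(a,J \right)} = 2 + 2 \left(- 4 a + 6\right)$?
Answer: $54$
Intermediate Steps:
$d{\left(a,J \right)} = 14 - 8 a$ ($d{\left(a,J \right)} = 2 + 2 \left(6 - 4 a\right) = 2 - \left(-12 + 8 a\right) = 14 - 8 a$)
$U{\left(O,t \right)} = \left(-18 + t\right) \left(-12 + t\right)$ ($U{\left(O,t \right)} = \left(t - 12\right) \left(t + \left(14 - 32\right)\right) = \left(-12 + t\right) \left(t + \left(14 - 32\right)\right) = \left(-12 + t\right) \left(t - 18\right) = \left(-12 + t\right) \left(-18 + t\right) = \left(-18 + t\right) \left(-12 + t\right)$)
$U{\left(23,21 \right)} 2 = \left(216 + 21^{2} - 630\right) 2 = \left(216 + 441 - 630\right) 2 = 27 \cdot 2 = 54$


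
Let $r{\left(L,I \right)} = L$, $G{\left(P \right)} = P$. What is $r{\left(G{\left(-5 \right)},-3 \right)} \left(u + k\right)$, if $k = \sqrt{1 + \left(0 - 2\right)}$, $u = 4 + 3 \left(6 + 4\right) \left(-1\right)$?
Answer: $130 - 5 i \approx 130.0 - 5.0 i$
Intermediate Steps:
$u = -26$ ($u = 4 + 3 \cdot 10 \left(-1\right) = 4 + 3 \left(-10\right) = 4 - 30 = -26$)
$k = i$ ($k = \sqrt{1 - 2} = \sqrt{-1} = i \approx 1.0 i$)
$r{\left(G{\left(-5 \right)},-3 \right)} \left(u + k\right) = - 5 \left(-26 + i\right) = 130 - 5 i$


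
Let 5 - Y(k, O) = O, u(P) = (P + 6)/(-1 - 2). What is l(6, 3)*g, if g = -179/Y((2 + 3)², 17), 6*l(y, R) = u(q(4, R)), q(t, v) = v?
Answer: -179/24 ≈ -7.4583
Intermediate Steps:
u(P) = -2 - P/3 (u(P) = (6 + P)/(-3) = (6 + P)*(-⅓) = -2 - P/3)
l(y, R) = -⅓ - R/18 (l(y, R) = (-2 - R/3)/6 = -⅓ - R/18)
Y(k, O) = 5 - O
g = 179/12 (g = -179/(5 - 1*17) = -179/(5 - 17) = -179/(-12) = -179*(-1/12) = 179/12 ≈ 14.917)
l(6, 3)*g = (-⅓ - 1/18*3)*(179/12) = (-⅓ - ⅙)*(179/12) = -½*179/12 = -179/24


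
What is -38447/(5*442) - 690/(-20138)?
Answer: -386360393/22252490 ≈ -17.363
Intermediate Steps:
-38447/(5*442) - 690/(-20138) = -38447/2210 - 690*(-1/20138) = -38447*1/2210 + 345/10069 = -38447/2210 + 345/10069 = -386360393/22252490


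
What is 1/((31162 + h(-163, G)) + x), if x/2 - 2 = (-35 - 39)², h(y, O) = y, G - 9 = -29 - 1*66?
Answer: 1/41955 ≈ 2.3835e-5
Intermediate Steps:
G = -86 (G = 9 + (-29 - 1*66) = 9 + (-29 - 66) = 9 - 95 = -86)
x = 10956 (x = 4 + 2*(-35 - 39)² = 4 + 2*(-74)² = 4 + 2*5476 = 4 + 10952 = 10956)
1/((31162 + h(-163, G)) + x) = 1/((31162 - 163) + 10956) = 1/(30999 + 10956) = 1/41955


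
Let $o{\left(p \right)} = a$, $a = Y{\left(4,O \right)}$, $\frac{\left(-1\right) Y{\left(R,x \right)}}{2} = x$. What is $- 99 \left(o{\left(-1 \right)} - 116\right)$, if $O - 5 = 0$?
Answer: $12474$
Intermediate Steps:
$O = 5$ ($O = 5 + 0 = 5$)
$Y{\left(R,x \right)} = - 2 x$
$a = -10$ ($a = \left(-2\right) 5 = -10$)
$o{\left(p \right)} = -10$
$- 99 \left(o{\left(-1 \right)} - 116\right) = - 99 \left(-10 - 116\right) = \left(-99\right) \left(-126\right) = 12474$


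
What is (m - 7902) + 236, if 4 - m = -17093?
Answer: 9431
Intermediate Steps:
m = 17097 (m = 4 - 1*(-17093) = 4 + 17093 = 17097)
(m - 7902) + 236 = (17097 - 7902) + 236 = 9195 + 236 = 9431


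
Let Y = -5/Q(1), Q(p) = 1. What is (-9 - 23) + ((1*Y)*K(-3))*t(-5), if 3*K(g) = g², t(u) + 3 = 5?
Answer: -62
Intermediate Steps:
t(u) = 2 (t(u) = -3 + 5 = 2)
K(g) = g²/3
Y = -5 (Y = -5/1 = -5*1 = -5)
(-9 - 23) + ((1*Y)*K(-3))*t(-5) = (-9 - 23) + ((1*(-5))*((⅓)*(-3)²))*2 = -32 - 5*9/3*2 = -32 - 5*3*2 = -32 - 15*2 = -32 - 30 = -62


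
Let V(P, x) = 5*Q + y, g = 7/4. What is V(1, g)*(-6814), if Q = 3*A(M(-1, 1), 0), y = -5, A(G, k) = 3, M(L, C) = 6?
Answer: -272560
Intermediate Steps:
g = 7/4 (g = 7*(1/4) = 7/4 ≈ 1.7500)
Q = 9 (Q = 3*3 = 9)
V(P, x) = 40 (V(P, x) = 5*9 - 5 = 45 - 5 = 40)
V(1, g)*(-6814) = 40*(-6814) = -272560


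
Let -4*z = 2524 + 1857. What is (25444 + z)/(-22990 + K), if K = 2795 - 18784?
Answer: -32465/51972 ≈ -0.62466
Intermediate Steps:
K = -15989
z = -4381/4 (z = -(2524 + 1857)/4 = -1/4*4381 = -4381/4 ≈ -1095.3)
(25444 + z)/(-22990 + K) = (25444 - 4381/4)/(-22990 - 15989) = (97395/4)/(-38979) = (97395/4)*(-1/38979) = -32465/51972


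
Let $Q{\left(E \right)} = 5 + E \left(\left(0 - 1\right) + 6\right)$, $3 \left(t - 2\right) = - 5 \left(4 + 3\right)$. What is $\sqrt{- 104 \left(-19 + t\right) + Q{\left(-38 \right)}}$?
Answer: $\frac{\sqrt{25167}}{3} \approx 52.88$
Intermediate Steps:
$t = - \frac{29}{3}$ ($t = 2 + \frac{\left(-5\right) \left(4 + 3\right)}{3} = 2 + \frac{\left(-5\right) 7}{3} = 2 + \frac{1}{3} \left(-35\right) = 2 - \frac{35}{3} = - \frac{29}{3} \approx -9.6667$)
$Q{\left(E \right)} = 5 + 5 E$ ($Q{\left(E \right)} = 5 + E \left(-1 + 6\right) = 5 + E 5 = 5 + 5 E$)
$\sqrt{- 104 \left(-19 + t\right) + Q{\left(-38 \right)}} = \sqrt{- 104 \left(-19 - \frac{29}{3}\right) + \left(5 + 5 \left(-38\right)\right)} = \sqrt{\left(-104\right) \left(- \frac{86}{3}\right) + \left(5 - 190\right)} = \sqrt{\frac{8944}{3} - 185} = \sqrt{\frac{8389}{3}} = \frac{\sqrt{25167}}{3}$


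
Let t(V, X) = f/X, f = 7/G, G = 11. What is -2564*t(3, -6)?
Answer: 8974/33 ≈ 271.94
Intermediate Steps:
f = 7/11 ≈ 0.63636
t(V, X) = 7/(11*X)
-2564*t(3, -6) = -17948/(11*(-6)) = -17948*(-1)/(11*6) = -2564*(-7/66) = 8974/33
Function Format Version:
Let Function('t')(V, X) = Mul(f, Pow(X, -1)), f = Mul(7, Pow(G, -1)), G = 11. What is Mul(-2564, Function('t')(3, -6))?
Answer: Rational(8974, 33) ≈ 271.94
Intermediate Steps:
f = Rational(7, 11) (f = Mul(7, Pow(11, -1)) = Mul(7, Rational(1, 11)) = Rational(7, 11) ≈ 0.63636)
Function('t')(V, X) = Mul(Rational(7, 11), Pow(X, -1))
Mul(-2564, Function('t')(3, -6)) = Mul(-2564, Mul(Rational(7, 11), Pow(-6, -1))) = Mul(-2564, Mul(Rational(7, 11), Rational(-1, 6))) = Mul(-2564, Rational(-7, 66)) = Rational(8974, 33)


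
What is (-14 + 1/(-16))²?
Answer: 50625/256 ≈ 197.75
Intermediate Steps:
(-14 + 1/(-16))² = (-14 - 1/16)² = (-225/16)² = 50625/256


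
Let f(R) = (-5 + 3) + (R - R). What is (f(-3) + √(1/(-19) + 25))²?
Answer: (38 - √9006)²/361 ≈ 8.9684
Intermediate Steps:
f(R) = -2 (f(R) = -2 + 0 = -2)
(f(-3) + √(1/(-19) + 25))² = (-2 + √(1/(-19) + 25))² = (-2 + √(-1/19 + 25))² = (-2 + √(474/19))² = (-2 + √9006/19)²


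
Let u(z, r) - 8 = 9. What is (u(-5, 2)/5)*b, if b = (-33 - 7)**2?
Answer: 5440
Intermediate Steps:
u(z, r) = 17 (u(z, r) = 8 + 9 = 17)
b = 1600 (b = (-40)**2 = 1600)
(u(-5, 2)/5)*b = (17/5)*1600 = 5440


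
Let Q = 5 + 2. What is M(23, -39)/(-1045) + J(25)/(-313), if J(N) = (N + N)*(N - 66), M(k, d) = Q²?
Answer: 2126913/327085 ≈ 6.5026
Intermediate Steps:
Q = 7
M(k, d) = 49 (M(k, d) = 7² = 49)
J(N) = 2*N*(-66 + N) (J(N) = (2*N)*(-66 + N) = 2*N*(-66 + N))
M(23, -39)/(-1045) + J(25)/(-313) = 49/(-1045) + (2*25*(-66 + 25))/(-313) = 49*(-1/1045) + (2*25*(-41))*(-1/313) = -49/1045 - 2050*(-1/313) = -49/1045 + 2050/313 = 2126913/327085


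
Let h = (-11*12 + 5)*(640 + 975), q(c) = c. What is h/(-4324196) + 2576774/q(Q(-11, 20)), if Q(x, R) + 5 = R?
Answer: 11142478900279/64862940 ≈ 1.7179e+5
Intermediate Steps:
Q(x, R) = -5 + R
h = -205105 (h = (-132 + 5)*1615 = -127*1615 = -205105)
h/(-4324196) + 2576774/q(Q(-11, 20)) = -205105/(-4324196) + 2576774/(-5 + 20) = -205105*(-1/4324196) + 2576774/15 = 205105/4324196 + 2576774*(1/15) = 205105/4324196 + 2576774/15 = 11142478900279/64862940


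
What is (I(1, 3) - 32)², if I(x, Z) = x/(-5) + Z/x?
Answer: 21316/25 ≈ 852.64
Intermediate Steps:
I(x, Z) = -x/5 + Z/x (I(x, Z) = x*(-⅕) + Z/x = -x/5 + Z/x)
(I(1, 3) - 32)² = ((-⅕*1 + 3/1) - 32)² = ((-⅕ + 3*1) - 32)² = ((-⅕ + 3) - 32)² = (14/5 - 32)² = (-146/5)² = 21316/25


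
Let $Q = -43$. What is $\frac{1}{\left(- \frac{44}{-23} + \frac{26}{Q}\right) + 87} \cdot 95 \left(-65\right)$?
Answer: $- \frac{6107075}{87337} \approx -69.925$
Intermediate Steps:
$\frac{1}{\left(- \frac{44}{-23} + \frac{26}{Q}\right) + 87} \cdot 95 \left(-65\right) = \frac{1}{\left(- \frac{44}{-23} + \frac{26}{-43}\right) + 87} \cdot 95 \left(-65\right) = \frac{1}{\left(\left(-44\right) \left(- \frac{1}{23}\right) + 26 \left(- \frac{1}{43}\right)\right) + 87} \cdot 95 \left(-65\right) = \frac{1}{\left(\frac{44}{23} - \frac{26}{43}\right) + 87} \cdot 95 \left(-65\right) = \frac{1}{\frac{1294}{989} + 87} \cdot 95 \left(-65\right) = \frac{1}{\frac{87337}{989}} \cdot 95 \left(-65\right) = \frac{989}{87337} \cdot 95 \left(-65\right) = \frac{93955}{87337} \left(-65\right) = - \frac{6107075}{87337}$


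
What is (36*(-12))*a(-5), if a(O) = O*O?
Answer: -10800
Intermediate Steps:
a(O) = O²
(36*(-12))*a(-5) = (36*(-12))*(-5)² = -432*25 = -10800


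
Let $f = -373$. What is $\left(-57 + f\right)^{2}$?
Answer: $184900$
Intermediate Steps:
$\left(-57 + f\right)^{2} = \left(-57 - 373\right)^{2} = \left(-430\right)^{2} = 184900$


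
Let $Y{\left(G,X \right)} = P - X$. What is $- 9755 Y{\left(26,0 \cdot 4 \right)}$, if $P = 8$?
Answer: $-78040$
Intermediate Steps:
$Y{\left(G,X \right)} = 8 - X$
$- 9755 Y{\left(26,0 \cdot 4 \right)} = - 9755 \left(8 - 0 \cdot 4\right) = - 9755 \left(8 - 0\right) = - 9755 \left(8 + 0\right) = \left(-9755\right) 8 = -78040$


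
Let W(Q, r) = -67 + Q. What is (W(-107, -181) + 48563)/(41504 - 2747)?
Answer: 48389/38757 ≈ 1.2485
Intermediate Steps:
(W(-107, -181) + 48563)/(41504 - 2747) = ((-67 - 107) + 48563)/(41504 - 2747) = (-174 + 48563)/38757 = 48389*(1/38757) = 48389/38757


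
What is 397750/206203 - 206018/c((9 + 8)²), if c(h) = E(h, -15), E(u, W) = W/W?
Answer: -42481131904/206203 ≈ -2.0602e+5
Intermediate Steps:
E(u, W) = 1
c(h) = 1
397750/206203 - 206018/c((9 + 8)²) = 397750/206203 - 206018/1 = 397750*(1/206203) - 206018*1 = 397750/206203 - 206018 = -42481131904/206203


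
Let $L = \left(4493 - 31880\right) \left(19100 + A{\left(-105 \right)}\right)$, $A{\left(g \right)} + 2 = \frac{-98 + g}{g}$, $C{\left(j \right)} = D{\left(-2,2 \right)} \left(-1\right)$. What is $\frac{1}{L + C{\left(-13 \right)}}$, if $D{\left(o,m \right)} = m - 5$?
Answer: $- \frac{5}{2615449356} \approx -1.9117 \cdot 10^{-9}$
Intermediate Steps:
$D{\left(o,m \right)} = -5 + m$
$C{\left(j \right)} = 3$ ($C{\left(j \right)} = \left(-5 + 2\right) \left(-1\right) = \left(-3\right) \left(-1\right) = 3$)
$A{\left(g \right)} = -2 + \frac{-98 + g}{g}$
$L = - \frac{2615449371}{5}$ ($L = \left(4493 - 31880\right) \left(19100 + \frac{-98 - -105}{-105}\right) = - 27387 \left(19100 - \frac{-98 + 105}{105}\right) = - 27387 \left(19100 - \frac{1}{15}\right) = \left(-27387\right) \frac{286499}{15} = - \frac{2615449371}{5} \approx -5.2309 \cdot 10^{8}$)
$\frac{1}{L + C{\left(-13 \right)}} = \frac{1}{- \frac{2615449371}{5} + 3} = \frac{1}{- \frac{2615449356}{5}} = - \frac{5}{2615449356}$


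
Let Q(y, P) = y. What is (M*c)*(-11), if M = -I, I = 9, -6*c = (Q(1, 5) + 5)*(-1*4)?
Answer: 396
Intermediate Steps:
c = 4 (c = -(1 + 5)*(-1*4)/6 = -(-4) = -⅙*(-24) = 4)
M = -9 (M = -1*9 = -9)
(M*c)*(-11) = -9*4*(-11) = -36*(-11) = 396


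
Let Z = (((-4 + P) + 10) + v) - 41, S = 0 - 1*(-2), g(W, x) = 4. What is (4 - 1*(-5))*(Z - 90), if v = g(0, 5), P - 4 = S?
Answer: -1035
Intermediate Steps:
S = 2 (S = 0 + 2 = 2)
P = 6 (P = 4 + 2 = 6)
v = 4
Z = -25 (Z = (((-4 + 6) + 10) + 4) - 41 = ((2 + 10) + 4) - 41 = (12 + 4) - 41 = 16 - 41 = -25)
(4 - 1*(-5))*(Z - 90) = (4 - 1*(-5))*(-25 - 90) = (4 + 5)*(-115) = 9*(-115) = -1035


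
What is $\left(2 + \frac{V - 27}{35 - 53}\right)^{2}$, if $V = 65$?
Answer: $\frac{1}{81} \approx 0.012346$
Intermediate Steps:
$\left(2 + \frac{V - 27}{35 - 53}\right)^{2} = \left(2 + \frac{65 - 27}{35 - 53}\right)^{2} = \left(2 + \frac{38}{-18}\right)^{2} = \left(2 + 38 \left(- \frac{1}{18}\right)\right)^{2} = \left(2 - \frac{19}{9}\right)^{2} = \left(- \frac{1}{9}\right)^{2} = \frac{1}{81}$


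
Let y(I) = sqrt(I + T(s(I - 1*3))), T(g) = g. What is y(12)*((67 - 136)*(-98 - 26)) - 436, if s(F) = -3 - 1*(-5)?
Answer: -436 + 8556*sqrt(14) ≈ 31578.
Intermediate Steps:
s(F) = 2 (s(F) = -3 + 5 = 2)
y(I) = sqrt(2 + I) (y(I) = sqrt(I + 2) = sqrt(2 + I))
y(12)*((67 - 136)*(-98 - 26)) - 436 = sqrt(2 + 12)*((67 - 136)*(-98 - 26)) - 436 = sqrt(14)*(-69*(-124)) - 436 = sqrt(14)*8556 - 436 = 8556*sqrt(14) - 436 = -436 + 8556*sqrt(14)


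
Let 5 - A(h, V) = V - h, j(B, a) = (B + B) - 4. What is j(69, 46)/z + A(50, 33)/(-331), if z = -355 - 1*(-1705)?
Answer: 7327/223425 ≈ 0.032794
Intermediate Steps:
j(B, a) = -4 + 2*B (j(B, a) = 2*B - 4 = -4 + 2*B)
A(h, V) = 5 + h - V (A(h, V) = 5 - (V - h) = 5 + (h - V) = 5 + h - V)
z = 1350 (z = -355 + 1705 = 1350)
j(69, 46)/z + A(50, 33)/(-331) = (-4 + 2*69)/1350 + (5 + 50 - 1*33)/(-331) = (-4 + 138)*(1/1350) + (5 + 50 - 33)*(-1/331) = 134*(1/1350) + 22*(-1/331) = 67/675 - 22/331 = 7327/223425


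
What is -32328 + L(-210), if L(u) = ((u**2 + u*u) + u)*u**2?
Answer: 3880326672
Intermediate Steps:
L(u) = u**2*(u + 2*u**2) (L(u) = ((u**2 + u**2) + u)*u**2 = (2*u**2 + u)*u**2 = (u + 2*u**2)*u**2 = u**2*(u + 2*u**2))
-32328 + L(-210) = -32328 + (-210)**3*(1 + 2*(-210)) = -32328 - 9261000*(1 - 420) = -32328 - 9261000*(-419) = -32328 + 3880359000 = 3880326672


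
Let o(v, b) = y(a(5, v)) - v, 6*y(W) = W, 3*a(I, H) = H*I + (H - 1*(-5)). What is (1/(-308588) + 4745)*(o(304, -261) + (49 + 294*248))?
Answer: 213073601224405/617176 ≈ 3.4524e+8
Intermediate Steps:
a(I, H) = 5/3 + H/3 + H*I/3 (a(I, H) = (H*I + (H - 1*(-5)))/3 = (H*I + (H + 5))/3 = (H*I + (5 + H))/3 = (5 + H + H*I)/3 = 5/3 + H/3 + H*I/3)
y(W) = W/6
o(v, b) = 5/18 - 2*v/3 (o(v, b) = (5/3 + v/3 + (⅓)*v*5)/6 - v = (5/3 + v/3 + 5*v/3)/6 - v = (5/3 + 2*v)/6 - v = (5/18 + v/3) - v = 5/18 - 2*v/3)
(1/(-308588) + 4745)*(o(304, -261) + (49 + 294*248)) = (1/(-308588) + 4745)*((5/18 - ⅔*304) + (49 + 294*248)) = (-1/308588 + 4745)*((5/18 - 608/3) + (49 + 72912)) = 1464250059*(-3643/18 + 72961)/308588 = (1464250059/308588)*(1309655/18) = 213073601224405/617176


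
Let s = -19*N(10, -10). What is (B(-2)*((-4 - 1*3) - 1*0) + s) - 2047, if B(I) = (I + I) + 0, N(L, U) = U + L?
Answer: -2019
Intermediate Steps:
N(L, U) = L + U
B(I) = 2*I (B(I) = 2*I + 0 = 2*I)
s = 0 (s = -19*(10 - 10) = -19*0 = 0)
(B(-2)*((-4 - 1*3) - 1*0) + s) - 2047 = ((2*(-2))*((-4 - 1*3) - 1*0) + 0) - 2047 = (-4*((-4 - 3) + 0) + 0) - 2047 = (-4*(-7 + 0) + 0) - 2047 = (-4*(-7) + 0) - 2047 = (28 + 0) - 2047 = 28 - 2047 = -2019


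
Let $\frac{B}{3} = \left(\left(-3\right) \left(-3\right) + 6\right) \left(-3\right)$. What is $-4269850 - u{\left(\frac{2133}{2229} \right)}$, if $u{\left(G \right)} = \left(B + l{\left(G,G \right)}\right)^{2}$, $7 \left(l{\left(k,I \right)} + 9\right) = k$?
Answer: $- \frac{116061007332139}{27050401} \approx -4.2905 \cdot 10^{6}$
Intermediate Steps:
$B = -135$ ($B = 3 \left(\left(-3\right) \left(-3\right) + 6\right) \left(-3\right) = 3 \left(9 + 6\right) \left(-3\right) = 3 \cdot 15 \left(-3\right) = 3 \left(-45\right) = -135$)
$l{\left(k,I \right)} = -9 + \frac{k}{7}$
$u{\left(G \right)} = \left(-144 + \frac{G}{7}\right)^{2}$ ($u{\left(G \right)} = \left(-135 + \left(-9 + \frac{G}{7}\right)\right)^{2} = \left(-144 + \frac{G}{7}\right)^{2}$)
$-4269850 - u{\left(\frac{2133}{2229} \right)} = -4269850 - \frac{\left(-1008 + \frac{2133}{2229}\right)^{2}}{49} = -4269850 - \frac{\left(-1008 + 2133 \cdot \frac{1}{2229}\right)^{2}}{49} = -4269850 - \frac{\left(-1008 + \frac{711}{743}\right)^{2}}{49} = -4269850 - \frac{\left(- \frac{748233}{743}\right)^{2}}{49} = -4269850 - \frac{1}{49} \cdot \frac{559852622289}{552049} = -4269850 - \frac{559852622289}{27050401} = - \frac{116061007332139}{27050401}$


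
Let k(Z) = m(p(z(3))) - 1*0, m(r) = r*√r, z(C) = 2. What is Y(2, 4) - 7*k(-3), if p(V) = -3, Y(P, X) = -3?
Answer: -3 + 21*I*√3 ≈ -3.0 + 36.373*I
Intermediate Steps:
m(r) = r^(3/2)
k(Z) = -3*I*√3 (k(Z) = (-3)^(3/2) - 1*0 = -3*I*√3 + 0 = -3*I*√3)
Y(2, 4) - 7*k(-3) = -3 - (-21)*I*√3 = -3 + 21*I*√3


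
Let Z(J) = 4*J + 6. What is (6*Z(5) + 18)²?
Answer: 30276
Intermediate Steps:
Z(J) = 6 + 4*J
(6*Z(5) + 18)² = (6*(6 + 4*5) + 18)² = (6*(6 + 20) + 18)² = (6*26 + 18)² = (156 + 18)² = 174² = 30276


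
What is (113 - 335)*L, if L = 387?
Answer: -85914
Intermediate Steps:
(113 - 335)*L = (113 - 335)*387 = -222*387 = -85914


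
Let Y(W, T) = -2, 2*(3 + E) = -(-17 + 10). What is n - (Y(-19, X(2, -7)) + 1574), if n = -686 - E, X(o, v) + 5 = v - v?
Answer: -4517/2 ≈ -2258.5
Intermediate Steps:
X(o, v) = -5 (X(o, v) = -5 + (v - v) = -5 + 0 = -5)
E = 1/2 (E = -3 + (-(-17 + 10))/2 = -3 + (-1*(-7))/2 = -3 + (1/2)*7 = -3 + 7/2 = 1/2 ≈ 0.50000)
n = -1373/2 (n = -686 - 1*1/2 = -686 - 1/2 = -1373/2 ≈ -686.50)
n - (Y(-19, X(2, -7)) + 1574) = -1373/2 - (-2 + 1574) = -1373/2 - 1*1572 = -1373/2 - 1572 = -4517/2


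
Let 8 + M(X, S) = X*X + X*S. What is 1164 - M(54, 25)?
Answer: -3094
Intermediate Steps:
M(X, S) = -8 + X² + S*X (M(X, S) = -8 + (X*X + X*S) = -8 + (X² + S*X) = -8 + X² + S*X)
1164 - M(54, 25) = 1164 - (-8 + 54² + 25*54) = 1164 - (-8 + 2916 + 1350) = 1164 - 1*4258 = 1164 - 4258 = -3094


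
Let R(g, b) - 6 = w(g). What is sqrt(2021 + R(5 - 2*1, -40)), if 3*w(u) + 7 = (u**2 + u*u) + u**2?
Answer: sqrt(18303)/3 ≈ 45.096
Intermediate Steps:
w(u) = -7/3 + u**2 (w(u) = -7/3 + ((u**2 + u*u) + u**2)/3 = -7/3 + ((u**2 + u**2) + u**2)/3 = -7/3 + (2*u**2 + u**2)/3 = -7/3 + (3*u**2)/3 = -7/3 + u**2)
R(g, b) = 11/3 + g**2 (R(g, b) = 6 + (-7/3 + g**2) = 11/3 + g**2)
sqrt(2021 + R(5 - 2*1, -40)) = sqrt(2021 + (11/3 + (5 - 2*1)**2)) = sqrt(2021 + (11/3 + (5 - 2)**2)) = sqrt(2021 + (11/3 + 3**2)) = sqrt(2021 + (11/3 + 9)) = sqrt(2021 + 38/3) = sqrt(6101/3) = sqrt(18303)/3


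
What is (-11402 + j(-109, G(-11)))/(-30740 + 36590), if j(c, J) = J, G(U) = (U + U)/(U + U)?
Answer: -877/450 ≈ -1.9489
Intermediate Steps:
G(U) = 1 (G(U) = (2*U)/((2*U)) = (2*U)*(1/(2*U)) = 1)
(-11402 + j(-109, G(-11)))/(-30740 + 36590) = (-11402 + 1)/(-30740 + 36590) = -11401/5850 = -11401*1/5850 = -877/450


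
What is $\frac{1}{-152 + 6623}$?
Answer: $\frac{1}{6471} \approx 0.00015454$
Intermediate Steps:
$\frac{1}{-152 + 6623} = \frac{1}{6471}$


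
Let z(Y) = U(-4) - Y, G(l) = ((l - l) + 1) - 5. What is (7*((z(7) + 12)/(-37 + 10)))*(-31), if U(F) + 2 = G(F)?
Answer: -217/27 ≈ -8.0370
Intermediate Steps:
G(l) = -4 (G(l) = (0 + 1) - 5 = 1 - 5 = -4)
U(F) = -6 (U(F) = -2 - 4 = -6)
z(Y) = -6 - Y
(7*((z(7) + 12)/(-37 + 10)))*(-31) = (7*(((-6 - 1*7) + 12)/(-37 + 10)))*(-31) = (7*(((-6 - 7) + 12)/(-27)))*(-31) = (7*((-13 + 12)*(-1/27)))*(-31) = (7*(-1*(-1/27)))*(-31) = (7*(1/27))*(-31) = (7/27)*(-31) = -217/27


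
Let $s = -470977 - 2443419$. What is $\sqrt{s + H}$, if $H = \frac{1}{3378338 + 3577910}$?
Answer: $\frac{3 i \sqrt{3917384269250826426}}{3478124} \approx 1707.2 i$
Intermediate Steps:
$H = \frac{1}{6956248} \approx 1.4376 \cdot 10^{-7}$
$s = -2914396$ ($s = -470977 - 2443419 = -2914396$)
$\sqrt{s + H} = \sqrt{-2914396 + \frac{1}{6956248}} = \sqrt{- \frac{20273261346207}{6956248}} = \frac{3 i \sqrt{3917384269250826426}}{3478124}$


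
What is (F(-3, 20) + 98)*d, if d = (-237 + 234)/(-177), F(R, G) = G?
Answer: 2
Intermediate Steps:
d = 1/59 (d = -3*(-1/177) = 1/59 ≈ 0.016949)
(F(-3, 20) + 98)*d = (20 + 98)*(1/59) = 118*(1/59) = 2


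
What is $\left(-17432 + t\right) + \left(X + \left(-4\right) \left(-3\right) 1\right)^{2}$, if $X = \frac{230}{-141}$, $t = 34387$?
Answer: $\frac{339219799}{19881} \approx 17063.0$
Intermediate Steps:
$X = - \frac{230}{141}$ ($X = 230 \left(- \frac{1}{141}\right) = - \frac{230}{141} \approx -1.6312$)
$\left(-17432 + t\right) + \left(X + \left(-4\right) \left(-3\right) 1\right)^{2} = \left(-17432 + 34387\right) + \left(- \frac{230}{141} + \left(-4\right) \left(-3\right) 1\right)^{2} = 16955 + \left(- \frac{230}{141} + 12 \cdot 1\right)^{2} = 16955 + \left(- \frac{230}{141} + 12\right)^{2} = 16955 + \left(\frac{1462}{141}\right)^{2} = 16955 + \frac{2137444}{19881} = \frac{339219799}{19881}$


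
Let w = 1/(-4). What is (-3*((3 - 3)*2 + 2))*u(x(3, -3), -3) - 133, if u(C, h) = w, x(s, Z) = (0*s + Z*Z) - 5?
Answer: -263/2 ≈ -131.50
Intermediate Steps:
x(s, Z) = -5 + Z² (x(s, Z) = (0 + Z²) - 5 = Z² - 5 = -5 + Z²)
w = -¼ (w = 1*(-¼) = -¼ ≈ -0.25000)
u(C, h) = -¼
(-3*((3 - 3)*2 + 2))*u(x(3, -3), -3) - 133 = -3*((3 - 3)*2 + 2)*(-¼) - 133 = -3*(0*2 + 2)*(-¼) - 133 = -3*(0 + 2)*(-¼) - 133 = -3*2*(-¼) - 133 = -6*(-¼) - 133 = 3/2 - 133 = -263/2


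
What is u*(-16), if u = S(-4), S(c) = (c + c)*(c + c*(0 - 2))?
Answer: 512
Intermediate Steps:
S(c) = -2*c² (S(c) = (2*c)*(c + c*(-2)) = (2*c)*(c - 2*c) = (2*c)*(-c) = -2*c²)
u = -32 (u = -2*(-4)² = -2*16 = -32)
u*(-16) = -32*(-16) = 512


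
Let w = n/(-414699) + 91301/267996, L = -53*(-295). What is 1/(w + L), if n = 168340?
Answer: 12348630356/193070029836811 ≈ 6.3959e-5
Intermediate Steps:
L = 15635
w = -805779249/12348630356 (w = 168340/(-414699) + 91301/267996 = 168340*(-1/414699) + 91301*(1/267996) = -168340/414699 + 91301/267996 = -805779249/12348630356 ≈ -0.065253)
1/(w + L) = 1/(-805779249/12348630356 + 15635) = 1/(193070029836811/12348630356) = 12348630356/193070029836811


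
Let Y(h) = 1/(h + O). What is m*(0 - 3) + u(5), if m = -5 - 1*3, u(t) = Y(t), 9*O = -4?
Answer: 993/41 ≈ 24.220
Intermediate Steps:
O = -4/9 (O = (⅑)*(-4) = -4/9 ≈ -0.44444)
Y(h) = 1/(-4/9 + h) (Y(h) = 1/(h - 4/9) = 1/(-4/9 + h))
u(t) = 9/(-4 + 9*t)
m = -8 (m = -5 - 3 = -8)
m*(0 - 3) + u(5) = -8*(0 - 3) + 9/(-4 + 9*5) = -8*(-3) + 9/(-4 + 45) = 24 + 9/41 = 993/41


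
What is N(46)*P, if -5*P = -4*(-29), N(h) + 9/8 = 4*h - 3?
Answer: -41731/10 ≈ -4173.1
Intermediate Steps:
N(h) = -33/8 + 4*h (N(h) = -9/8 + (4*h - 3) = -9/8 + (-3 + 4*h) = -33/8 + 4*h)
P = -116/5 (P = -(-4)*(-29)/5 = -⅕*116 = -116/5 ≈ -23.200)
N(46)*P = (-33/8 + 4*46)*(-116/5) = (-33/8 + 184)*(-116/5) = (1439/8)*(-116/5) = -41731/10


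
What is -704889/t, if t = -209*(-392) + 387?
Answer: -704889/82315 ≈ -8.5633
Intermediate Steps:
t = 82315 (t = 81928 + 387 = 82315)
-704889/t = -704889/82315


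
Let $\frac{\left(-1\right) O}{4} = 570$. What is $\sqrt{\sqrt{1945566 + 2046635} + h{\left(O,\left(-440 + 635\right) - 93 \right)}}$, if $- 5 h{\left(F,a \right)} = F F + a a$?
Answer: $\frac{\sqrt{-26044020 + 25 \sqrt{3992201}}}{5} \approx 1019.7 i$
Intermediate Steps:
$O = -2280$ ($O = \left(-4\right) 570 = -2280$)
$h{\left(F,a \right)} = - \frac{F^{2}}{5} - \frac{a^{2}}{5}$ ($h{\left(F,a \right)} = - \frac{F F + a a}{5} = - \frac{F^{2} + a^{2}}{5} = - \frac{F^{2}}{5} - \frac{a^{2}}{5}$)
$\sqrt{\sqrt{1945566 + 2046635} + h{\left(O,\left(-440 + 635\right) - 93 \right)}} = \sqrt{\sqrt{1945566 + 2046635} - \left(1039680 + \frac{\left(\left(-440 + 635\right) - 93\right)^{2}}{5}\right)} = \sqrt{\sqrt{3992201} - \left(1039680 + \frac{\left(195 - 93\right)^{2}}{5}\right)} = \sqrt{\sqrt{3992201} - \left(1039680 + \frac{102^{2}}{5}\right)} = \sqrt{\sqrt{3992201} - \frac{5208804}{5}} = \sqrt{- \frac{5208804}{5} + \sqrt{3992201}}$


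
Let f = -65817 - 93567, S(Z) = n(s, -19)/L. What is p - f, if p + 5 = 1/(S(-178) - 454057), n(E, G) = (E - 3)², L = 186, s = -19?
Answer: 6730106436268/42227059 ≈ 1.5938e+5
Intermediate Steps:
n(E, G) = (-3 + E)²
S(Z) = 242/93 (S(Z) = (-3 - 19)²/186 = (-22)²*(1/186) = 484*(1/186) = 242/93)
f = -159384
p = -211135388/42227059 (p = -5 + 1/(242/93 - 454057) = -5 + 1/(-42227059/93) = -5 - 93/42227059 = -211135388/42227059 ≈ -5.0000)
p - f = -211135388/42227059 - 1*(-159384) = -211135388/42227059 + 159384 = 6730106436268/42227059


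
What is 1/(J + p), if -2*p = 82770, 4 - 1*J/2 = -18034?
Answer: -1/5309 ≈ -0.00018836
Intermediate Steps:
J = 36076 (J = 8 - 2*(-18034) = 8 + 36068 = 36076)
p = -41385 (p = -1/2*82770 = -41385)
1/(J + p) = 1/(36076 - 41385) = 1/(-5309) = -1/5309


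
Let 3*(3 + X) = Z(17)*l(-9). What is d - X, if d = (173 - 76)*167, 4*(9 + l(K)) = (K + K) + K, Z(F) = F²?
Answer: 70877/4 ≈ 17719.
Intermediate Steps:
l(K) = -9 + 3*K/4 (l(K) = -9 + ((K + K) + K)/4 = -9 + (2*K + K)/4 = -9 + (3*K)/4 = -9 + 3*K/4)
X = -6081/4 (X = -3 + (17²*(-9 + (¾)*(-9)))/3 = -3 + (289*(-9 - 27/4))/3 = -3 + (289*(-63/4))/3 = -3 + (⅓)*(-18207/4) = -3 - 6069/4 = -6081/4 ≈ -1520.3)
d = 16199 (d = 97*167 = 16199)
d - X = 16199 - 1*(-6081/4) = 16199 + 6081/4 = 70877/4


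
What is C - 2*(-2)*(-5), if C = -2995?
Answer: -3015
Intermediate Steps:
C - 2*(-2)*(-5) = -2995 - 2*(-2)*(-5) = -2995 - (-4)*(-5) = -2995 - 1*20 = -2995 - 20 = -3015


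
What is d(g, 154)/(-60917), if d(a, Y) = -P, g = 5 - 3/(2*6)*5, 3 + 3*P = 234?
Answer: 77/60917 ≈ 0.0012640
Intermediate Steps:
P = 77 (P = -1 + (⅓)*234 = -1 + 78 = 77)
g = 15/4 (g = 5 - 3/12*5 = 5 - 3*1/12*5 = 5 - ¼*5 = 5 - 5/4 = 15/4 ≈ 3.7500)
d(a, Y) = -77 (d(a, Y) = -1*77 = -77)
d(g, 154)/(-60917) = -77/(-60917) = -77*(-1/60917) = 77/60917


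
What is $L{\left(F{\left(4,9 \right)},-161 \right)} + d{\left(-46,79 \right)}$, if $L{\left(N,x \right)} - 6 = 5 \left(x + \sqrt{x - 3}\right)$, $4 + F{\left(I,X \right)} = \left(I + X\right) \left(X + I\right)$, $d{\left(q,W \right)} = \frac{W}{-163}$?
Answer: $- \frac{130316}{163} + 10 i \sqrt{41} \approx -799.48 + 64.031 i$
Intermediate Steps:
$d{\left(q,W \right)} = - \frac{W}{163}$ ($d{\left(q,W \right)} = W \left(- \frac{1}{163}\right) = - \frac{W}{163}$)
$F{\left(I,X \right)} = -4 + \left(I + X\right)^{2}$ ($F{\left(I,X \right)} = -4 + \left(I + X\right) \left(X + I\right) = -4 + \left(I + X\right) \left(I + X\right) = -4 + \left(I + X\right)^{2}$)
$L{\left(N,x \right)} = 6 + 5 x + 5 \sqrt{-3 + x}$ ($L{\left(N,x \right)} = 6 + 5 \left(x + \sqrt{x - 3}\right) = 6 + 5 \left(x + \sqrt{-3 + x}\right) = 6 + \left(5 x + 5 \sqrt{-3 + x}\right) = 6 + 5 x + 5 \sqrt{-3 + x}$)
$L{\left(F{\left(4,9 \right)},-161 \right)} + d{\left(-46,79 \right)} = \left(6 + 5 \left(-161\right) + 5 \sqrt{-3 - 161}\right) - \frac{79}{163} = \left(6 - 805 + 5 \sqrt{-164}\right) - \frac{79}{163} = \left(6 - 805 + 5 \cdot 2 i \sqrt{41}\right) - \frac{79}{163} = \left(6 - 805 + 10 i \sqrt{41}\right) - \frac{79}{163} = \left(-799 + 10 i \sqrt{41}\right) - \frac{79}{163} = - \frac{130316}{163} + 10 i \sqrt{41}$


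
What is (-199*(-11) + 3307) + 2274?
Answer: 7770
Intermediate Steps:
(-199*(-11) + 3307) + 2274 = (2189 + 3307) + 2274 = 5496 + 2274 = 7770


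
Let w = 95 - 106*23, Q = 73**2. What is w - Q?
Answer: -7672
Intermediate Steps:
Q = 5329
w = -2343 (w = 95 - 2438 = -2343)
w - Q = -2343 - 1*5329 = -2343 - 5329 = -7672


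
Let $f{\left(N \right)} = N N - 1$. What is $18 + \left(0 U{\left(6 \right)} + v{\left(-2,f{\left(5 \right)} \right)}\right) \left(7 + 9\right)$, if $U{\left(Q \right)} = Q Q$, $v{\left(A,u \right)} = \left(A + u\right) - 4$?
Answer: $306$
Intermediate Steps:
$f{\left(N \right)} = -1 + N^{2}$ ($f{\left(N \right)} = N^{2} - 1 = -1 + N^{2}$)
$v{\left(A,u \right)} = -4 + A + u$
$U{\left(Q \right)} = Q^{2}$
$18 + \left(0 U{\left(6 \right)} + v{\left(-2,f{\left(5 \right)} \right)}\right) \left(7 + 9\right) = 18 + \left(0 \cdot 6^{2} - \left(7 - 25\right)\right) \left(7 + 9\right) = 18 + \left(0 \cdot 36 - -18\right) 16 = 18 + \left(0 - -18\right) 16 = 18 + \left(0 + 18\right) 16 = 18 + 18 \cdot 16 = 18 + 288 = 306$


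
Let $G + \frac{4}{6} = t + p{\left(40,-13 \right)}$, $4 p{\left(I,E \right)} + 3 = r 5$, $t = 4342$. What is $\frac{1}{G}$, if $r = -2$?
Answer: $\frac{12}{52057} \approx 0.00023052$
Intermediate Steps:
$p{\left(I,E \right)} = - \frac{13}{4}$ ($p{\left(I,E \right)} = - \frac{3}{4} + \frac{\left(-2\right) 5}{4} = - \frac{3}{4} + \frac{1}{4} \left(-10\right) = - \frac{3}{4} - \frac{5}{2} = - \frac{13}{4}$)
$G = \frac{52057}{12}$ ($G = - \frac{2}{3} + \left(4342 - \frac{13}{4}\right) = - \frac{2}{3} + \frac{17355}{4} = \frac{52057}{12} \approx 4338.1$)
$\frac{1}{G} = \frac{1}{\frac{52057}{12}} = \frac{12}{52057}$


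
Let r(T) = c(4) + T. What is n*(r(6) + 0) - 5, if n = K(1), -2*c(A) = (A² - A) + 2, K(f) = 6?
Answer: -11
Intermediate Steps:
c(A) = -1 + A/2 - A²/2 (c(A) = -((A² - A) + 2)/2 = -(2 + A² - A)/2 = -1 + A/2 - A²/2)
n = 6
r(T) = -7 + T (r(T) = (-1 + (½)*4 - ½*4²) + T = (-1 + 2 - ½*16) + T = (-1 + 2 - 8) + T = -7 + T)
n*(r(6) + 0) - 5 = 6*((-7 + 6) + 0) - 5 = 6*(-1 + 0) - 5 = 6*(-1) - 5 = -6 - 5 = -11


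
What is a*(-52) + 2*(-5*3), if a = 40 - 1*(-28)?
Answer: -3566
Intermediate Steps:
a = 68 (a = 40 + 28 = 68)
a*(-52) + 2*(-5*3) = 68*(-52) + 2*(-5*3) = -3536 + 2*(-15) = -3536 - 30 = -3566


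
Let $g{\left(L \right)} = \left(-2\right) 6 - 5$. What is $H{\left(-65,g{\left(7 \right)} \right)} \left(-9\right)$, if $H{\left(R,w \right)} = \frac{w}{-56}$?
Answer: $- \frac{153}{56} \approx -2.7321$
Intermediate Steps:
$g{\left(L \right)} = -17$ ($g{\left(L \right)} = -12 - 5 = -17$)
$H{\left(R,w \right)} = - \frac{w}{56}$ ($H{\left(R,w \right)} = w \left(- \frac{1}{56}\right) = - \frac{w}{56}$)
$H{\left(-65,g{\left(7 \right)} \right)} \left(-9\right) = \left(- \frac{1}{56}\right) \left(-17\right) \left(-9\right) = \frac{17}{56} \left(-9\right) = - \frac{153}{56}$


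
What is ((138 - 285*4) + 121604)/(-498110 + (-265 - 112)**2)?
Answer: -120602/355981 ≈ -0.33879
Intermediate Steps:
((138 - 285*4) + 121604)/(-498110 + (-265 - 112)**2) = ((138 - 1140) + 121604)/(-498110 + (-377)**2) = (-1002 + 121604)/(-498110 + 142129) = 120602/(-355981) = 120602*(-1/355981) = -120602/355981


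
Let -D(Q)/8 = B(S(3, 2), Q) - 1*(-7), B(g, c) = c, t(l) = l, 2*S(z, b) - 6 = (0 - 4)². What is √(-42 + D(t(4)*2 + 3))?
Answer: I*√186 ≈ 13.638*I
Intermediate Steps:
S(z, b) = 11 (S(z, b) = 3 + (0 - 4)²/2 = 3 + (½)*(-4)² = 3 + (½)*16 = 3 + 8 = 11)
D(Q) = -56 - 8*Q (D(Q) = -8*(Q - 1*(-7)) = -8*(Q + 7) = -8*(7 + Q) = -56 - 8*Q)
√(-42 + D(t(4)*2 + 3)) = √(-42 + (-56 - 8*(4*2 + 3))) = √(-42 + (-56 - 8*(8 + 3))) = √(-42 + (-56 - 8*11)) = √(-42 + (-56 - 88)) = √(-42 - 144) = √(-186) = I*√186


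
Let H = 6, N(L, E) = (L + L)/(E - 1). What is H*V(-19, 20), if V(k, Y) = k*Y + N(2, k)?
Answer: -11406/5 ≈ -2281.2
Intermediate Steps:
N(L, E) = 2*L/(-1 + E) (N(L, E) = (2*L)/(-1 + E) = 2*L/(-1 + E))
V(k, Y) = 4/(-1 + k) + Y*k (V(k, Y) = k*Y + 2*2/(-1 + k) = Y*k + 4/(-1 + k) = 4/(-1 + k) + Y*k)
H*V(-19, 20) = 6*((4 + 20*(-19)*(-1 - 19))/(-1 - 19)) = 6*((4 + 20*(-19)*(-20))/(-20)) = 6*(-(4 + 7600)/20) = 6*(-1/20*7604) = 6*(-1901/5) = -11406/5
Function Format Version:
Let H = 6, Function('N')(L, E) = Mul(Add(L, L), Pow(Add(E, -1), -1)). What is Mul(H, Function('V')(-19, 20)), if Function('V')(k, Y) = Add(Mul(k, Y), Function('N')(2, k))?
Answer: Rational(-11406, 5) ≈ -2281.2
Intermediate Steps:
Function('N')(L, E) = Mul(2, L, Pow(Add(-1, E), -1)) (Function('N')(L, E) = Mul(Mul(2, L), Pow(Add(-1, E), -1)) = Mul(2, L, Pow(Add(-1, E), -1)))
Function('V')(k, Y) = Add(Mul(4, Pow(Add(-1, k), -1)), Mul(Y, k)) (Function('V')(k, Y) = Add(Mul(k, Y), Mul(2, 2, Pow(Add(-1, k), -1))) = Add(Mul(Y, k), Mul(4, Pow(Add(-1, k), -1))) = Add(Mul(4, Pow(Add(-1, k), -1)), Mul(Y, k)))
Mul(H, Function('V')(-19, 20)) = Mul(6, Mul(Pow(Add(-1, -19), -1), Add(4, Mul(20, -19, Add(-1, -19))))) = Mul(6, Mul(Pow(-20, -1), Add(4, Mul(20, -19, -20)))) = Mul(6, Mul(Rational(-1, 20), Add(4, 7600))) = Mul(6, Mul(Rational(-1, 20), 7604)) = Mul(6, Rational(-1901, 5)) = Rational(-11406, 5)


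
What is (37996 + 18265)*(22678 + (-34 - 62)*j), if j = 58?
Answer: 962625710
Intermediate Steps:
(37996 + 18265)*(22678 + (-34 - 62)*j) = (37996 + 18265)*(22678 + (-34 - 62)*58) = 56261*(22678 - 96*58) = 56261*(22678 - 5568) = 56261*17110 = 962625710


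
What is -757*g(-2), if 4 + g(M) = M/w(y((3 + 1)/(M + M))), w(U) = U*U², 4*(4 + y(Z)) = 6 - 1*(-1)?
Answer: 2110516/729 ≈ 2895.1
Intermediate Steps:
y(Z) = -9/4 (y(Z) = -4 + (6 - 1*(-1))/4 = -4 + (6 + 1)/4 = -4 + (¼)*7 = -4 + 7/4 = -9/4)
w(U) = U³
g(M) = -4 - 64*M/729 (g(M) = -4 + M/((-9/4)³) = -4 + M/(-729/64) = -4 + M*(-64/729) = -4 - 64*M/729)
-757*g(-2) = -757*(-4 - 64/729*(-2)) = -757*(-4 + 128/729) = -757*(-2788/729) = 2110516/729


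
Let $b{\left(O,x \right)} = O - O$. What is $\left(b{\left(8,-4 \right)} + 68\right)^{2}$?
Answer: $4624$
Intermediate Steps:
$b{\left(O,x \right)} = 0$
$\left(b{\left(8,-4 \right)} + 68\right)^{2} = \left(0 + 68\right)^{2} = 68^{2} = 4624$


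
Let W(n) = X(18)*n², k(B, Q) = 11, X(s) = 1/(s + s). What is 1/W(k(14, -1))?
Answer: 36/121 ≈ 0.29752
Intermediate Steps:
X(s) = 1/(2*s)
W(n) = n²/36 (W(n) = ((½)/18)*n² = ((½)*(1/18))*n² = n²/36)
1/W(k(14, -1)) = 1/((1/36)*11²) = 1/((1/36)*121) = 1/(121/36) = 36/121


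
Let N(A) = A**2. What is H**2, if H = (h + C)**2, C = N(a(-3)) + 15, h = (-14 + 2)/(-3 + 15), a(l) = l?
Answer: 279841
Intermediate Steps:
h = -1 (h = -12/12 = -12*1/12 = -1)
C = 24 (C = (-3)**2 + 15 = 9 + 15 = 24)
H = 529 (H = (-1 + 24)**2 = 23**2 = 529)
H**2 = 529**2 = 279841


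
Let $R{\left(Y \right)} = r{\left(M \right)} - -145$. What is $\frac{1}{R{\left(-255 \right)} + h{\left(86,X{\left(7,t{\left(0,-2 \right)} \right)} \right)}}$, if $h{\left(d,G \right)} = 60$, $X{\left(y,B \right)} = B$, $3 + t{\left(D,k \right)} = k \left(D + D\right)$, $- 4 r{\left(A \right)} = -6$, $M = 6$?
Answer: $\frac{2}{413} \approx 0.0048426$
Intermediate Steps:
$r{\left(A \right)} = \frac{3}{2}$ ($r{\left(A \right)} = \left(- \frac{1}{4}\right) \left(-6\right) = \frac{3}{2}$)
$t{\left(D,k \right)} = -3 + 2 D k$ ($t{\left(D,k \right)} = -3 + k \left(D + D\right) = -3 + k 2 D = -3 + 2 D k$)
$R{\left(Y \right)} = \frac{293}{2}$ ($R{\left(Y \right)} = \frac{3}{2} - -145 = \frac{3}{2} + 145 = \frac{293}{2}$)
$\frac{1}{R{\left(-255 \right)} + h{\left(86,X{\left(7,t{\left(0,-2 \right)} \right)} \right)}} = \frac{1}{\frac{293}{2} + 60} = \frac{1}{\frac{413}{2}} = \frac{2}{413}$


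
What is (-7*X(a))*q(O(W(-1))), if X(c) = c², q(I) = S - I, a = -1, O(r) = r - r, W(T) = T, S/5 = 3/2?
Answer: -105/2 ≈ -52.500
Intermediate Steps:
S = 15/2 (S = 5*(3/2) = 15/2 ≈ 7.5000)
O(r) = 0
q(I) = 15/2 - I
(-7*X(a))*q(O(W(-1))) = (-7*(-1)²)*(15/2 - 1*0) = (-7*1)*(15/2 + 0) = -7*15/2 = -105/2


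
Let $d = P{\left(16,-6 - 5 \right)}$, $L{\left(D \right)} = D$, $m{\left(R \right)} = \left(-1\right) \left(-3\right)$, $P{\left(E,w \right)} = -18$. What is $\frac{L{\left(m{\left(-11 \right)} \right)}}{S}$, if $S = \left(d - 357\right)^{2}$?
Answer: $\frac{1}{46875} \approx 2.1333 \cdot 10^{-5}$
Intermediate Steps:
$m{\left(R \right)} = 3$
$d = -18$
$S = 140625$ ($S = \left(-18 - 357\right)^{2} = \left(-375\right)^{2} = 140625$)
$\frac{L{\left(m{\left(-11 \right)} \right)}}{S} = \frac{3}{140625} = 3 \cdot \frac{1}{140625} = \frac{1}{46875}$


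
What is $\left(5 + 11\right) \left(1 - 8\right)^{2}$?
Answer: $784$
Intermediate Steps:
$\left(5 + 11\right) \left(1 - 8\right)^{2} = 16 \left(1 - 8\right)^{2} = 16 \left(-7\right)^{2} = 16 \cdot 49 = 784$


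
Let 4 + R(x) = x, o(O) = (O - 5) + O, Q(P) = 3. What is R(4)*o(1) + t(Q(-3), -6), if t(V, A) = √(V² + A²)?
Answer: 3*√5 ≈ 6.7082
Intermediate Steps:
o(O) = -5 + 2*O (o(O) = (-5 + O) + O = -5 + 2*O)
t(V, A) = √(A² + V²)
R(x) = -4 + x
R(4)*o(1) + t(Q(-3), -6) = (-4 + 4)*(-5 + 2*1) + √((-6)² + 3²) = 0*(-5 + 2) + √(36 + 9) = 0*(-3) + √45 = 0 + 3*√5 = 3*√5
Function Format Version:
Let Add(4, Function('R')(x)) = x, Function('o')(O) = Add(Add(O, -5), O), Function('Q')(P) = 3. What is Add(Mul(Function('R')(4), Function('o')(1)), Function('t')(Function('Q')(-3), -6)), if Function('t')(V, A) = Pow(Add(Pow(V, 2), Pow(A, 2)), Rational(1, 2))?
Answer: Mul(3, Pow(5, Rational(1, 2))) ≈ 6.7082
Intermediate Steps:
Function('o')(O) = Add(-5, Mul(2, O)) (Function('o')(O) = Add(Add(-5, O), O) = Add(-5, Mul(2, O)))
Function('t')(V, A) = Pow(Add(Pow(A, 2), Pow(V, 2)), Rational(1, 2))
Function('R')(x) = Add(-4, x)
Add(Mul(Function('R')(4), Function('o')(1)), Function('t')(Function('Q')(-3), -6)) = Add(Mul(Add(-4, 4), Add(-5, Mul(2, 1))), Pow(Add(Pow(-6, 2), Pow(3, 2)), Rational(1, 2))) = Add(Mul(0, Add(-5, 2)), Pow(Add(36, 9), Rational(1, 2))) = Add(Mul(0, -3), Pow(45, Rational(1, 2))) = Add(0, Mul(3, Pow(5, Rational(1, 2)))) = Mul(3, Pow(5, Rational(1, 2)))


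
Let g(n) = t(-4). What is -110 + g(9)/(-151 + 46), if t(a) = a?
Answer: -11546/105 ≈ -109.96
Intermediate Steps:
g(n) = -4
-110 + g(9)/(-151 + 46) = -110 - 4/(-151 + 46) = -110 - 4/(-105) = -110 - 4*(-1/105) = -110 + 4/105 = -11546/105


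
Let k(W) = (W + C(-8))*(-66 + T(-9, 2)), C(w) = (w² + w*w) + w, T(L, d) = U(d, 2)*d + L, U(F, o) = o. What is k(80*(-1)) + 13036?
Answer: 10196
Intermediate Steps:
T(L, d) = L + 2*d (T(L, d) = 2*d + L = L + 2*d)
C(w) = w + 2*w² (C(w) = (w² + w²) + w = 2*w² + w = w + 2*w²)
k(W) = -8520 - 71*W (k(W) = (W - 8*(1 + 2*(-8)))*(-66 + (-9 + 2*2)) = (W - 8*(1 - 16))*(-66 + (-9 + 4)) = (W - 8*(-15))*(-66 - 5) = (W + 120)*(-71) = (120 + W)*(-71) = -8520 - 71*W)
k(80*(-1)) + 13036 = (-8520 - 5680*(-1)) + 13036 = (-8520 - 71*(-80)) + 13036 = (-8520 + 5680) + 13036 = -2840 + 13036 = 10196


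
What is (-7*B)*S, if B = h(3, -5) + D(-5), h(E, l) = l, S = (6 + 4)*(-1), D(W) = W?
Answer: -700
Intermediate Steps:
S = -10 (S = 10*(-1) = -10)
B = -10 (B = -5 - 5 = -10)
(-7*B)*S = -7*(-10)*(-10) = 70*(-10) = -700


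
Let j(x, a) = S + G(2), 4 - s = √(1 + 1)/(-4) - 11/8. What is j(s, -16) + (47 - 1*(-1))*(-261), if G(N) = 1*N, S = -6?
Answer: -12532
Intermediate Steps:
G(N) = N
s = 43/8 + √2/4 (s = 4 - (√(1 + 1)/(-4) - 11/8) = 4 - (√2*(-¼) - 11*⅛) = 4 - (-√2/4 - 11/8) = 4 - (-11/8 - √2/4) = 4 + (11/8 + √2/4) = 43/8 + √2/4 ≈ 5.7286)
j(x, a) = -4 (j(x, a) = -6 + 2 = -4)
j(s, -16) + (47 - 1*(-1))*(-261) = -4 + (47 - 1*(-1))*(-261) = -4 + (47 + 1)*(-261) = -4 + 48*(-261) = -4 - 12528 = -12532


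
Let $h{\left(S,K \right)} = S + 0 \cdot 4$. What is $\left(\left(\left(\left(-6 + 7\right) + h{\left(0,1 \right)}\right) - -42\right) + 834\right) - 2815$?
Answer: $-1938$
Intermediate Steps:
$h{\left(S,K \right)} = S$ ($h{\left(S,K \right)} = S + 0 = S$)
$\left(\left(\left(\left(-6 + 7\right) + h{\left(0,1 \right)}\right) - -42\right) + 834\right) - 2815 = \left(\left(\left(\left(-6 + 7\right) + 0\right) - -42\right) + 834\right) - 2815 = \left(\left(\left(1 + 0\right) + 42\right) + 834\right) - 2815 = \left(\left(1 + 42\right) + 834\right) - 2815 = \left(43 + 834\right) - 2815 = 877 - 2815 = -1938$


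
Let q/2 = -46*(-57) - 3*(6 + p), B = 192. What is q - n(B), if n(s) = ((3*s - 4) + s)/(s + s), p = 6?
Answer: 496321/96 ≈ 5170.0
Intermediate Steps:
n(s) = (-4 + 4*s)/(2*s) (n(s) = ((-4 + 3*s) + s)/((2*s)) = (-4 + 4*s)*(1/(2*s)) = (-4 + 4*s)/(2*s))
q = 5172 (q = 2*(-46*(-57) - 3*(6 + 6)) = 2*(2622 - 3*12) = 2*(2622 - 36) = 2*2586 = 5172)
q - n(B) = 5172 - (2 - 2/192) = 5172 - (2 - 2*1/192) = 5172 - (2 - 1/96) = 5172 - 1*191/96 = 5172 - 191/96 = 496321/96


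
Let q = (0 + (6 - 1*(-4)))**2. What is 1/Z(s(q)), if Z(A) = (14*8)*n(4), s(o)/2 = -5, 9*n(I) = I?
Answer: 9/448 ≈ 0.020089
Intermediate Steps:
n(I) = I/9
q = 100 (q = (0 + (6 + 4))**2 = (0 + 10)**2 = 10**2 = 100)
s(o) = -10 (s(o) = 2*(-5) = -10)
Z(A) = 448/9 (Z(A) = (14*8)*((1/9)*4) = 112*(4/9) = 448/9)
1/Z(s(q)) = 1/(448/9) = 9/448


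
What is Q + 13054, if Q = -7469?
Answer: 5585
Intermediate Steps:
Q + 13054 = -7469 + 13054 = 5585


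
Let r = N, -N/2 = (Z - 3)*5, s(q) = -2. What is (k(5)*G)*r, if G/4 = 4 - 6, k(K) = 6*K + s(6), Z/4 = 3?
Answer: 20160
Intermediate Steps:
Z = 12 (Z = 4*3 = 12)
k(K) = -2 + 6*K (k(K) = 6*K - 2 = -2 + 6*K)
G = -8 (G = 4*(4 - 6) = 4*(-2) = -8)
N = -90 (N = -2*(12 - 3)*5 = -18*5 = -2*45 = -90)
r = -90
(k(5)*G)*r = ((-2 + 6*5)*(-8))*(-90) = ((-2 + 30)*(-8))*(-90) = (28*(-8))*(-90) = -224*(-90) = 20160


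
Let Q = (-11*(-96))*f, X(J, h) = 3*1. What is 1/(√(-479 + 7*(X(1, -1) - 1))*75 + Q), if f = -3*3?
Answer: -352/3442283 - 25*I*√465/30980547 ≈ -0.00010226 - 1.7401e-5*I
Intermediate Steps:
f = -9
X(J, h) = 3
Q = -9504 (Q = -11*(-96)*(-9) = 1056*(-9) = -9504)
1/(√(-479 + 7*(X(1, -1) - 1))*75 + Q) = 1/(√(-479 + 7*(3 - 1))*75 - 9504) = 1/(√(-479 + 7*2)*75 - 9504) = 1/(√(-479 + 14)*75 - 9504) = 1/(√(-465)*75 - 9504) = 1/((I*√465)*75 - 9504) = 1/(75*I*√465 - 9504) = 1/(-9504 + 75*I*√465)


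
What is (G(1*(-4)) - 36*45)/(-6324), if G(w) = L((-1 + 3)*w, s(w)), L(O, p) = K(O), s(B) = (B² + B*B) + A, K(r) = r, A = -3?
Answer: 407/1581 ≈ 0.25743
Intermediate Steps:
s(B) = -3 + 2*B² (s(B) = (B² + B*B) - 3 = (B² + B²) - 3 = 2*B² - 3 = -3 + 2*B²)
L(O, p) = O
G(w) = 2*w (G(w) = (-1 + 3)*w = 2*w)
(G(1*(-4)) - 36*45)/(-6324) = (2*(1*(-4)) - 36*45)/(-6324) = (2*(-4) - 1620)*(-1/6324) = (-8 - 1620)*(-1/6324) = -1628*(-1/6324) = 407/1581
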